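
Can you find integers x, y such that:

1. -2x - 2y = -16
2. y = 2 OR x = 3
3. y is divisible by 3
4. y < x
No

The full constraint system is jointly infeasible over the integers. Each constraint and what it forces:

  - -2x - 2y = -16: is a linear equation tying the variables together
  - y = 2 OR x = 3: forces a choice: either y = 2 or x = 3
  - y is divisible by 3: restricts y to multiples of 3
  - y < x: bounds one variable relative to another variable

Split on the disjunction (y = 2 OR x = 3):
  • If y = 2: this contradicts the divisibility constraint — 2 is not a multiple of 3.
  • If x = 3: with x = 3, writing y = 3y', every remaining term of the linear equation is divisible by 6, so the left side is ≡ 0 (mod 6); but the right side -10 ≡ 2 (mod 6). No integers can satisfy it.
Both branches are infeasible, so the system has no integer solution.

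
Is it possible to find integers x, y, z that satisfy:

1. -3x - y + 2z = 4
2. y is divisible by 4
Yes

Take x = 0, y = 0, z = 2. Substituting into each constraint:
  (1) -3(0) + 0 + 2(2) = 4 ✓
  (2) 0 = 4 × 0, remainder 0 ✓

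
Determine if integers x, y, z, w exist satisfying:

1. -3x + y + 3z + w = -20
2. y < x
Yes

Take x = 2, y = 1, z = -5, w = 0. Substituting into each constraint:
  (1) -3(2) + 1 + 3(-5) + 0 = -20 ✓
  (2) 1 < 2 ✓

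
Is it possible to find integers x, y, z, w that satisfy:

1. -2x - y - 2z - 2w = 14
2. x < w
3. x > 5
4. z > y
Yes

Take x = 6, y = -14, z = -13, w = 7. Substituting into each constraint:
  (1) -2(6) + 14 - 2(-13) - 2(7) = 14 ✓
  (2) 6 < 7 ✓
  (3) 6 > 5 ✓
  (4) -13 > -14 ✓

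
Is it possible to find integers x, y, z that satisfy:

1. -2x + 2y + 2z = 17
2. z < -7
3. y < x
No

Even the single constraint (-2x + 2y + 2z = 17) is infeasible over the integers.

  - -2x + 2y + 2z = 17: every term on the left is divisible by 2, so the LHS ≡ 0 (mod 2), but the RHS 17 is not — no integer solution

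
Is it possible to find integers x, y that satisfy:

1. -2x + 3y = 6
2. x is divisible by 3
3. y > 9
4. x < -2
No

A contradictory subset is {-2x + 3y = 6, y > 9, x < -2}. No integer assignment can satisfy these jointly:

  - -2x + 3y = 6: is a linear equation tying the variables together
  - y > 9: bounds one variable relative to a constant
  - x < -2: bounds one variable relative to a constant

Range argument: with x ∈ [−∞, -3], y ∈ [10, ∞], the left side of the equation is at least 36, but the right side is 6 < 36. No integer solution exists.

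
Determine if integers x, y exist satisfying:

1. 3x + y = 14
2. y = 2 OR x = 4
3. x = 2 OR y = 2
Yes

Take x = 4, y = 2. Substituting into each constraint:
  (1) 3(4) + 2 = 14 ✓
  (2) y = 2, target 2 ✓ (first branch holds)
  (3) y = 2, target 2 ✓ (second branch holds)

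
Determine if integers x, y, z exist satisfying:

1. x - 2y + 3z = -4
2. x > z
Yes

Take x = 0, y = -1, z = -2. Substituting into each constraint:
  (1) 0 - 2(-1) + 3(-2) = -4 ✓
  (2) 0 > -2 ✓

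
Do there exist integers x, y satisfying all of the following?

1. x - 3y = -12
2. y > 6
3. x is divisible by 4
Yes

Take x = 12, y = 8. Substituting into each constraint:
  (1) 12 - 3(8) = -12 ✓
  (2) 8 > 6 ✓
  (3) 12 = 4 × 3, remainder 0 ✓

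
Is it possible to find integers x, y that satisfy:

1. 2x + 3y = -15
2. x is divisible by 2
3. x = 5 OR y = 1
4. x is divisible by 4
No

A contradictory subset is {2x + 3y = -15, x = 5 OR y = 1, x is divisible by 4}. No integer assignment can satisfy these jointly:

  - 2x + 3y = -15: is a linear equation tying the variables together
  - x = 5 OR y = 1: forces a choice: either x = 5 or y = 1
  - x is divisible by 4: restricts x to multiples of 4

Split on the disjunction (x = 5 OR y = 1):
  • If x = 5: this contradicts the divisibility constraint — 5 is not a multiple of 4.
  • If y = 1: with y = 1, writing x = 4x', every remaining term of the linear equation is divisible by 8, so the left side is ≡ 0 (mod 8); but the right side -18 ≡ 6 (mod 8). No integers can satisfy it.
Both branches are infeasible, so the system has no integer solution.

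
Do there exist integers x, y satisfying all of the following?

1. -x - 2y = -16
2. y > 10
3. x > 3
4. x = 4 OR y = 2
No

A contradictory subset is {-x - 2y = -16, y > 10, x > 3}. No integer assignment can satisfy these jointly:

  - -x - 2y = -16: is a linear equation tying the variables together
  - y > 10: bounds one variable relative to a constant
  - x > 3: bounds one variable relative to a constant

Range argument: with x ∈ [4, ∞], y ∈ [11, ∞], the left side of the equation is at most -26, but the right side is -16 > -26. No integer solution exists.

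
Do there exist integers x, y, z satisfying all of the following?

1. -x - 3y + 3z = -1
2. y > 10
Yes

Take x = 1, y = 11, z = 11. Substituting into each constraint:
  (1) (-1) - 3(11) + 3(11) = -1 ✓
  (2) 11 > 10 ✓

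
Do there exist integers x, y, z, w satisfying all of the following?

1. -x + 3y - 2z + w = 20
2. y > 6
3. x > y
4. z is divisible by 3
Yes

Take x = 8, y = 7, z = 0, w = 7. Substituting into each constraint:
  (1) (-8) + 3(7) - 2(0) + 7 = 20 ✓
  (2) 7 > 6 ✓
  (3) 8 > 7 ✓
  (4) 0 = 3 × 0, remainder 0 ✓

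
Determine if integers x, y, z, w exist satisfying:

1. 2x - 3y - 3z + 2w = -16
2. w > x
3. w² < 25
Yes

Take x = 0, y = 0, z = 6, w = 1. Substituting into each constraint:
  (1) 2(0) - 3(0) - 3(6) + 2(1) = -16 ✓
  (2) 1 > 0 ✓
  (3) w² = (1)² = 1, and 1 < 25 ✓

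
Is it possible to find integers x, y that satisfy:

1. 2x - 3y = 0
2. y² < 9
Yes

Take x = 0, y = 0. Substituting into each constraint:
  (1) 2(0) - 3(0) = 0 ✓
  (2) y² = (0)² = 0, and 0 < 9 ✓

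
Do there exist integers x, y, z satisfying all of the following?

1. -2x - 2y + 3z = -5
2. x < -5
Yes

Take x = -6, y = 10, z = 1. Substituting into each constraint:
  (1) -2(-6) - 2(10) + 3(1) = -5 ✓
  (2) -6 < -5 ✓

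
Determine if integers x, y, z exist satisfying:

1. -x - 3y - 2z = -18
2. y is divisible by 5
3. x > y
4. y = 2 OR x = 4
Yes

Take x = 4, y = 0, z = 7. Substituting into each constraint:
  (1) (-4) - 3(0) - 2(7) = -18 ✓
  (2) 0 = 5 × 0, remainder 0 ✓
  (3) 4 > 0 ✓
  (4) x = 4, target 4 ✓ (second branch holds)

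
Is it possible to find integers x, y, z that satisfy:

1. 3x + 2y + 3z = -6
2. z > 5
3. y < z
Yes

Take x = -8, y = 0, z = 6. Substituting into each constraint:
  (1) 3(-8) + 2(0) + 3(6) = -6 ✓
  (2) 6 > 5 ✓
  (3) 0 < 6 ✓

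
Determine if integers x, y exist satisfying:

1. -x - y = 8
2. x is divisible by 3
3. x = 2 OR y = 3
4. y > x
No

The full constraint system is jointly infeasible over the integers. Each constraint and what it forces:

  - -x - y = 8: is a linear equation tying the variables together
  - x is divisible by 3: restricts x to multiples of 3
  - x = 2 OR y = 3: forces a choice: either x = 2 or y = 3
  - y > x: bounds one variable relative to another variable

Split on the disjunction (x = 2 OR y = 3):
  • If x = 2: this contradicts the divisibility constraint — 2 is not a multiple of 3.
  • If y = 3: with y = 3, writing x = 3x', every remaining term of the linear equation is divisible by 3, so the left side is ≡ 0 (mod 3); but the right side 11 ≡ 2 (mod 3). No integers can satisfy it.
Both branches are infeasible, so the system has no integer solution.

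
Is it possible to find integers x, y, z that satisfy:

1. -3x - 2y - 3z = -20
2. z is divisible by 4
Yes

Take x = 0, y = 10, z = 0. Substituting into each constraint:
  (1) -3(0) - 2(10) - 3(0) = -20 ✓
  (2) 0 = 4 × 0, remainder 0 ✓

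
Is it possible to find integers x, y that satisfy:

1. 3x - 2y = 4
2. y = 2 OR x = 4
Yes

Take x = 4, y = 4. Substituting into each constraint:
  (1) 3(4) - 2(4) = 4 ✓
  (2) x = 4, target 4 ✓ (second branch holds)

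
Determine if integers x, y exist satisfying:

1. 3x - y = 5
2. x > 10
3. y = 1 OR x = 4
No

The full constraint system is jointly infeasible over the integers. Each constraint and what it forces:

  - 3x - y = 5: is a linear equation tying the variables together
  - x > 10: bounds one variable relative to a constant
  - y = 1 OR x = 4: forces a choice: either y = 1 or x = 4

Split on the disjunction (y = 1 OR x = 4):
  • If y = 1: the equation forces x = 2, which contradicts the bound x ≥ 11.
  • If x = 4: this contradicts the bound x ≥ 11.
Both branches are infeasible, so the system has no integer solution.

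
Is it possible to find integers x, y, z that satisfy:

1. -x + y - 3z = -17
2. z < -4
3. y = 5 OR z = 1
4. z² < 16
No

A contradictory subset is {z < -4, z² < 16}. No integer assignment can satisfy these jointly:

  - z < -4: bounds one variable relative to a constant
  - z² < 16: restricts z to |z| ≤ 3

Direct contradiction: the bounds on z require z ≥ -3 and z ≤ -5 simultaneously, which is empty.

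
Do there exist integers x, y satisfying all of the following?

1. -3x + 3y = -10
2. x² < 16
No

Even the single constraint (-3x + 3y = -10) is infeasible over the integers.

  - -3x + 3y = -10: every term on the left is divisible by 3, so the LHS ≡ 0 (mod 3), but the RHS -10 is not — no integer solution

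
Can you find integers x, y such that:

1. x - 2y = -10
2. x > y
Yes

Take x = 12, y = 11. Substituting into each constraint:
  (1) 12 - 2(11) = -10 ✓
  (2) 12 > 11 ✓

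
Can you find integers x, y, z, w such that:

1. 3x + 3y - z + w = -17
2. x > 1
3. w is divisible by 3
Yes

Take x = 2, y = -7, z = 2, w = 0. Substituting into each constraint:
  (1) 3(2) + 3(-7) + (-2) + 0 = -17 ✓
  (2) 2 > 1 ✓
  (3) 0 = 3 × 0, remainder 0 ✓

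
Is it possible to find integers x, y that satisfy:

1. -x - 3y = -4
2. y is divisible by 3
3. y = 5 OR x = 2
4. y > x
No

The full constraint system is jointly infeasible over the integers. Each constraint and what it forces:

  - -x - 3y = -4: is a linear equation tying the variables together
  - y is divisible by 3: restricts y to multiples of 3
  - y = 5 OR x = 2: forces a choice: either y = 5 or x = 2
  - y > x: bounds one variable relative to another variable

Split on the disjunction (y = 5 OR x = 2):
  • If y = 5: this contradicts the divisibility constraint — 5 is not a multiple of 3.
  • If x = 2: with x = 2, writing y = 3y', every remaining term of the linear equation is divisible by 9, so the left side is ≡ 0 (mod 9); but the right side -2 ≡ 7 (mod 9). No integers can satisfy it.
Both branches are infeasible, so the system has no integer solution.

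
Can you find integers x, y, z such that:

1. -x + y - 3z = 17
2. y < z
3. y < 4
Yes

Take x = -18, y = -1, z = 0. Substituting into each constraint:
  (1) 18 + (-1) - 3(0) = 17 ✓
  (2) -1 < 0 ✓
  (3) -1 < 4 ✓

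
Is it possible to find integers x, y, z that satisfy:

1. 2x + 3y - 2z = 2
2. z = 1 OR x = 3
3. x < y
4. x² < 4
Yes

Take x = -1, y = 2, z = 1. Substituting into each constraint:
  (1) 2(-1) + 3(2) - 2(1) = 2 ✓
  (2) z = 1, target 1 ✓ (first branch holds)
  (3) -1 < 2 ✓
  (4) x² = (-1)² = 1, and 1 < 4 ✓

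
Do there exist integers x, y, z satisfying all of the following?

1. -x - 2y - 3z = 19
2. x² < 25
Yes

Take x = 0, y = 1, z = -7. Substituting into each constraint:
  (1) 0 - 2(1) - 3(-7) = 19 ✓
  (2) x² = (0)² = 0, and 0 < 25 ✓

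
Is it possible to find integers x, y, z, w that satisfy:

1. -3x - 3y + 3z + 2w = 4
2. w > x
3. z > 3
Yes

Take x = 1, y = 3, z = 4, w = 2. Substituting into each constraint:
  (1) -3(1) - 3(3) + 3(4) + 2(2) = 4 ✓
  (2) 2 > 1 ✓
  (3) 4 > 3 ✓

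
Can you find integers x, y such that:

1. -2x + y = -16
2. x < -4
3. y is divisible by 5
Yes

Take x = -7, y = -30. Substituting into each constraint:
  (1) -2(-7) + (-30) = -16 ✓
  (2) -7 < -4 ✓
  (3) -30 = 5 × -6, remainder 0 ✓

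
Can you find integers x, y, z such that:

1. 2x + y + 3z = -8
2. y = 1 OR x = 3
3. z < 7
Yes

Take x = 3, y = -14, z = 0. Substituting into each constraint:
  (1) 2(3) + (-14) + 3(0) = -8 ✓
  (2) x = 3, target 3 ✓ (second branch holds)
  (3) 0 < 7 ✓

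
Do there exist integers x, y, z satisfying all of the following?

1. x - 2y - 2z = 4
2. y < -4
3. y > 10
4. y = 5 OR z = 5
No

A contradictory subset is {y < -4, y > 10}. No integer assignment can satisfy these jointly:

  - y < -4: bounds one variable relative to a constant
  - y > 10: bounds one variable relative to a constant

Direct contradiction: the bounds on y require y ≥ 11 and y ≤ -5 simultaneously, which is empty.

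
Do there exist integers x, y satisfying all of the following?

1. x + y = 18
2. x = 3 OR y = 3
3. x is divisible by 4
No

The full constraint system is jointly infeasible over the integers. Each constraint and what it forces:

  - x + y = 18: is a linear equation tying the variables together
  - x = 3 OR y = 3: forces a choice: either x = 3 or y = 3
  - x is divisible by 4: restricts x to multiples of 4

Split on the disjunction (x = 3 OR y = 3):
  • If x = 3: this contradicts the divisibility constraint — 3 is not a multiple of 4.
  • If y = 3: with y = 3, writing x = 4x', every remaining term of the linear equation is divisible by 4, so the left side is ≡ 0 (mod 4); but the right side 15 ≡ 3 (mod 4). No integers can satisfy it.
Both branches are infeasible, so the system has no integer solution.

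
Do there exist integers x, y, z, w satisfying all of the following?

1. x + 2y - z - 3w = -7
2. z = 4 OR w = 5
Yes

Take x = 0, y = -3, z = 4, w = -1. Substituting into each constraint:
  (1) 0 + 2(-3) + (-4) - 3(-1) = -7 ✓
  (2) z = 4, target 4 ✓ (first branch holds)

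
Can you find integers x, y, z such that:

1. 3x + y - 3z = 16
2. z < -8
Yes

Take x = -4, y = 1, z = -9. Substituting into each constraint:
  (1) 3(-4) + 1 - 3(-9) = 16 ✓
  (2) -9 < -8 ✓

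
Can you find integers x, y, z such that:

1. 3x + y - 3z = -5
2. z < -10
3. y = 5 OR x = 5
Yes

Take x = 5, y = -53, z = -11. Substituting into each constraint:
  (1) 3(5) + (-53) - 3(-11) = -5 ✓
  (2) -11 < -10 ✓
  (3) x = 5, target 5 ✓ (second branch holds)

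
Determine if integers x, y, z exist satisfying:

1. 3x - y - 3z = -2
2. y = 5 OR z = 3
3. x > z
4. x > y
Yes

Take x = 6, y = 5, z = 5. Substituting into each constraint:
  (1) 3(6) + (-5) - 3(5) = -2 ✓
  (2) y = 5, target 5 ✓ (first branch holds)
  (3) 6 > 5 ✓
  (4) 6 > 5 ✓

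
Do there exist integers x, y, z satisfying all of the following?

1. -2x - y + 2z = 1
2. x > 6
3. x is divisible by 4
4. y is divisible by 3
Yes

Take x = 8, y = 3, z = 10. Substituting into each constraint:
  (1) -2(8) + (-3) + 2(10) = 1 ✓
  (2) 8 > 6 ✓
  (3) 8 = 4 × 2, remainder 0 ✓
  (4) 3 = 3 × 1, remainder 0 ✓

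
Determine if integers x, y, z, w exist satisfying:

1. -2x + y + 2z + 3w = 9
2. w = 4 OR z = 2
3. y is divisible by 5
Yes

Take x = 0, y = -5, z = 1, w = 4. Substituting into each constraint:
  (1) -2(0) + (-5) + 2(1) + 3(4) = 9 ✓
  (2) w = 4, target 4 ✓ (first branch holds)
  (3) -5 = 5 × -1, remainder 0 ✓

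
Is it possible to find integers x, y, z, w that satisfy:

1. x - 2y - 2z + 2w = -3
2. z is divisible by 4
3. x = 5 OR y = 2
Yes

Take x = 1, y = 2, z = 0, w = 0. Substituting into each constraint:
  (1) 1 - 2(2) - 2(0) + 2(0) = -3 ✓
  (2) 0 = 4 × 0, remainder 0 ✓
  (3) y = 2, target 2 ✓ (second branch holds)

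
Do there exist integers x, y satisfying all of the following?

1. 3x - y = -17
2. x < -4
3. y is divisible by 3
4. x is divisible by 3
No

A contradictory subset is {3x - y = -17, y is divisible by 3}. No integer assignment can satisfy these jointly:

  - 3x - y = -17: is a linear equation tying the variables together
  - y is divisible by 3: restricts y to multiples of 3

Modular obstruction: writing y = 3y', every remaining term of the linear equation is divisible by 3, so the left side is ≡ 0 (mod 3); but the right side -17 ≡ 1 (mod 3). No integers can satisfy it.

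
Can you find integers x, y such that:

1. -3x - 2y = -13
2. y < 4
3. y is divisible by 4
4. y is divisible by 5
Yes

Take x = 31, y = -40. Substituting into each constraint:
  (1) -3(31) - 2(-40) = -13 ✓
  (2) -40 < 4 ✓
  (3) -40 = 4 × -10, remainder 0 ✓
  (4) -40 = 5 × -8, remainder 0 ✓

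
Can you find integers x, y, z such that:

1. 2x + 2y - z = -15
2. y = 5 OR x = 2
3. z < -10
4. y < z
Yes

Take x = 2, y = -18, z = -17. Substituting into each constraint:
  (1) 2(2) + 2(-18) + 17 = -15 ✓
  (2) x = 2, target 2 ✓ (second branch holds)
  (3) -17 < -10 ✓
  (4) -18 < -17 ✓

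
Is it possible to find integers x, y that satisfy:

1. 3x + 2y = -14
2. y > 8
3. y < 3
No

A contradictory subset is {y > 8, y < 3}. No integer assignment can satisfy these jointly:

  - y > 8: bounds one variable relative to a constant
  - y < 3: bounds one variable relative to a constant

Direct contradiction: the bounds on y require y ≥ 9 and y ≤ 2 simultaneously, which is empty.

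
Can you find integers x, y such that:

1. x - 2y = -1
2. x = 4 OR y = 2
Yes

Take x = 3, y = 2. Substituting into each constraint:
  (1) 3 - 2(2) = -1 ✓
  (2) y = 2, target 2 ✓ (second branch holds)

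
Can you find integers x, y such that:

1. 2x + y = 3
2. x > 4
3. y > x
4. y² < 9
No

A contradictory subset is {2x + y = 3, x > 4, y > x}. No integer assignment can satisfy these jointly:

  - 2x + y = 3: is a linear equation tying the variables together
  - x > 4: bounds one variable relative to a constant
  - y > x: bounds one variable relative to another variable

Propagating the comparison: y > x and x ≥ 5 give y ≥ 6. Range argument: with x ∈ [5, ∞], y ∈ [6, ∞], the left side of the equation is at least 16, but the right side is 3 < 16. No integer solution exists.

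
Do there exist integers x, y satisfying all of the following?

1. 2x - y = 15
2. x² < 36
Yes

Take x = 0, y = -15. Substituting into each constraint:
  (1) 2(0) + 15 = 15 ✓
  (2) x² = (0)² = 0, and 0 < 36 ✓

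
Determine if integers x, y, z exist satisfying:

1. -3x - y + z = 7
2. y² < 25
Yes

Take x = 0, y = 0, z = 7. Substituting into each constraint:
  (1) -3(0) + 0 + 7 = 7 ✓
  (2) y² = (0)² = 0, and 0 < 25 ✓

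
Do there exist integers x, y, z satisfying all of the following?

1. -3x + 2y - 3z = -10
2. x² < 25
Yes

Take x = 0, y = -5, z = 0. Substituting into each constraint:
  (1) -3(0) + 2(-5) - 3(0) = -10 ✓
  (2) x² = (0)² = 0, and 0 < 25 ✓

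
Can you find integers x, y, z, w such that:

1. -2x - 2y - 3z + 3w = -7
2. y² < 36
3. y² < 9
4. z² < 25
Yes

Take x = 0, y = 2, z = 0, w = -1. Substituting into each constraint:
  (1) -2(0) - 2(2) - 3(0) + 3(-1) = -7 ✓
  (2) y² = (2)² = 4, and 4 < 36 ✓
  (3) y² = (2)² = 4, and 4 < 9 ✓
  (4) z² = (0)² = 0, and 0 < 25 ✓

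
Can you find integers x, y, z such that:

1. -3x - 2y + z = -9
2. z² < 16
Yes

Take x = 0, y = 5, z = 1. Substituting into each constraint:
  (1) -3(0) - 2(5) + 1 = -9 ✓
  (2) z² = (1)² = 1, and 1 < 16 ✓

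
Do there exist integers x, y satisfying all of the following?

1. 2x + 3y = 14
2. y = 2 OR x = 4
Yes

Take x = 4, y = 2. Substituting into each constraint:
  (1) 2(4) + 3(2) = 14 ✓
  (2) y = 2, target 2 ✓ (first branch holds)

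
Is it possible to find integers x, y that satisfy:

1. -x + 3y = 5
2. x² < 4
Yes

Take x = 1, y = 2. Substituting into each constraint:
  (1) (-1) + 3(2) = 5 ✓
  (2) x² = (1)² = 1, and 1 < 4 ✓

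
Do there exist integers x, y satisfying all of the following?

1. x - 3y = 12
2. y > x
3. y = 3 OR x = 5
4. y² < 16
No

A contradictory subset is {x - 3y = 12, y > x, y = 3 OR x = 5}. No integer assignment can satisfy these jointly:

  - x - 3y = 12: is a linear equation tying the variables together
  - y > x: bounds one variable relative to another variable
  - y = 3 OR x = 5: forces a choice: either y = 3 or x = 5

Split on the disjunction (y = 3 OR x = 5):
  • If y = 3: the equation forces x = 21, giving (y, x) = (3, 21), which violates y > x.
  • If x = 5: with x = 5, every remaining term of the linear equation is divisible by 3, so the left side is ≡ 0 (mod 3); but the right side 7 ≡ 1 (mod 3). No integers can satisfy it.
Both branches are infeasible, so the system has no integer solution.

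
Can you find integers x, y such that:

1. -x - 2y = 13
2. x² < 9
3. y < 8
Yes

Take x = 1, y = -7. Substituting into each constraint:
  (1) (-1) - 2(-7) = 13 ✓
  (2) x² = (1)² = 1, and 1 < 9 ✓
  (3) -7 < 8 ✓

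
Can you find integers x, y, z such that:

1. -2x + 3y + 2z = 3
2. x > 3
Yes

Take x = 6, y = 5, z = 0. Substituting into each constraint:
  (1) -2(6) + 3(5) + 2(0) = 3 ✓
  (2) 6 > 3 ✓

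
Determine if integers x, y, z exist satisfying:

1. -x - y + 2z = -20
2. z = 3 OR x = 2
Yes

Take x = 2, y = 0, z = -9. Substituting into each constraint:
  (1) (-2) + 0 + 2(-9) = -20 ✓
  (2) x = 2, target 2 ✓ (second branch holds)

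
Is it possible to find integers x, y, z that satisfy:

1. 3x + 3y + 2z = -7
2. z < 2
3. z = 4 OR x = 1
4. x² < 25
Yes

Take x = 1, y = -4, z = 1. Substituting into each constraint:
  (1) 3(1) + 3(-4) + 2(1) = -7 ✓
  (2) 1 < 2 ✓
  (3) x = 1, target 1 ✓ (second branch holds)
  (4) x² = (1)² = 1, and 1 < 25 ✓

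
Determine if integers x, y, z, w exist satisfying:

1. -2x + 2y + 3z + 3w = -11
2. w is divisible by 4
Yes

Take x = 7, y = 0, z = 1, w = 0. Substituting into each constraint:
  (1) -2(7) + 2(0) + 3(1) + 3(0) = -11 ✓
  (2) 0 = 4 × 0, remainder 0 ✓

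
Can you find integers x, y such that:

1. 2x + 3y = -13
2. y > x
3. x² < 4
No

The full constraint system is jointly infeasible over the integers. Each constraint and what it forces:

  - 2x + 3y = -13: is a linear equation tying the variables together
  - y > x: bounds one variable relative to another variable
  - x² < 4: restricts x to |x| ≤ 1

Propagating the comparison: y > x and x ≥ -1 give y ≥ 0. Range argument: with x ∈ [-1, 1], y ∈ [0, ∞], the left side of the equation is at least -2, but the right side is -13 < -2. No integer solution exists.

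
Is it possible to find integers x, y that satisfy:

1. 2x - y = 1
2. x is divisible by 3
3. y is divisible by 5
Yes

Take x = 3, y = 5. Substituting into each constraint:
  (1) 2(3) + (-5) = 1 ✓
  (2) 3 = 3 × 1, remainder 0 ✓
  (3) 5 = 5 × 1, remainder 0 ✓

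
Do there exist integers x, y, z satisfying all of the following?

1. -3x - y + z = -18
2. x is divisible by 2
Yes

Take x = 0, y = 0, z = -18. Substituting into each constraint:
  (1) -3(0) + 0 + (-18) = -18 ✓
  (2) 0 = 2 × 0, remainder 0 ✓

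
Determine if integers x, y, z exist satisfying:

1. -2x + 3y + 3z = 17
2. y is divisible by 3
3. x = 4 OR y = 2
No

The full constraint system is jointly infeasible over the integers. Each constraint and what it forces:

  - -2x + 3y + 3z = 17: is a linear equation tying the variables together
  - y is divisible by 3: restricts y to multiples of 3
  - x = 4 OR y = 2: forces a choice: either x = 4 or y = 2

Split on the disjunction (x = 4 OR y = 2):
  • If x = 4: with x = 4, writing y = 3y', every remaining term of the linear equation is divisible by 3, so the left side is ≡ 0 (mod 3); but the right side 25 ≡ 1 (mod 3). No integers can satisfy it.
  • If y = 2: this contradicts the divisibility constraint — 2 is not a multiple of 3.
Both branches are infeasible, so the system has no integer solution.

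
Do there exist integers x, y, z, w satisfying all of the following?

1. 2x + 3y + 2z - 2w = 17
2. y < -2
Yes

Take x = 0, y = -3, z = 0, w = -13. Substituting into each constraint:
  (1) 2(0) + 3(-3) + 2(0) - 2(-13) = 17 ✓
  (2) -3 < -2 ✓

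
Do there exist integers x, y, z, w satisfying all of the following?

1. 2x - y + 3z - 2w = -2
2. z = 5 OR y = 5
Yes

Take x = 0, y = 5, z = 1, w = 0. Substituting into each constraint:
  (1) 2(0) + (-5) + 3(1) - 2(0) = -2 ✓
  (2) y = 5, target 5 ✓ (second branch holds)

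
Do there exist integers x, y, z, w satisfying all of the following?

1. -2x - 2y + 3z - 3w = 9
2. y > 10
Yes

Take x = 0, y = 12, z = 11, w = 0. Substituting into each constraint:
  (1) -2(0) - 2(12) + 3(11) - 3(0) = 9 ✓
  (2) 12 > 10 ✓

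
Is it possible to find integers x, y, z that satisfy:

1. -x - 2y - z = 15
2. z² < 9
Yes

Take x = 1, y = -8, z = 0. Substituting into each constraint:
  (1) (-1) - 2(-8) + 0 = 15 ✓
  (2) z² = (0)² = 0, and 0 < 9 ✓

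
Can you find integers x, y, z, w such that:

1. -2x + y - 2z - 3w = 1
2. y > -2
Yes

Take x = 0, y = 1, z = 0, w = 0. Substituting into each constraint:
  (1) -2(0) + 1 - 2(0) - 3(0) = 1 ✓
  (2) 1 > -2 ✓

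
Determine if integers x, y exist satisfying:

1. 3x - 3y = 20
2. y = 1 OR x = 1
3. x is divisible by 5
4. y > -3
No

Even the single constraint (3x - 3y = 20) is infeasible over the integers.

  - 3x - 3y = 20: every term on the left is divisible by 3, so the LHS ≡ 0 (mod 3), but the RHS 20 is not — no integer solution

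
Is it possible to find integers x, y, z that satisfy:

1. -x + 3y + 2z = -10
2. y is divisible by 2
Yes

Take x = 0, y = 0, z = -5. Substituting into each constraint:
  (1) 0 + 3(0) + 2(-5) = -10 ✓
  (2) 0 = 2 × 0, remainder 0 ✓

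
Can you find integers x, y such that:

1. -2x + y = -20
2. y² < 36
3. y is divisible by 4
Yes

Take x = 10, y = 0. Substituting into each constraint:
  (1) -2(10) + 0 = -20 ✓
  (2) y² = (0)² = 0, and 0 < 36 ✓
  (3) 0 = 4 × 0, remainder 0 ✓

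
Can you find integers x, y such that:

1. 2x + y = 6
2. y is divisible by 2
Yes

Take x = 3, y = 0. Substituting into each constraint:
  (1) 2(3) + 0 = 6 ✓
  (2) 0 = 2 × 0, remainder 0 ✓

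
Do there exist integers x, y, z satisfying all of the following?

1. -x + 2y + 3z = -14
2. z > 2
Yes

Take x = 23, y = 0, z = 3. Substituting into each constraint:
  (1) (-23) + 2(0) + 3(3) = -14 ✓
  (2) 3 > 2 ✓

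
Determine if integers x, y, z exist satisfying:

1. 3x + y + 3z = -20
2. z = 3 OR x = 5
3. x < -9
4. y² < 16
Yes

Take x = -10, y = 1, z = 3. Substituting into each constraint:
  (1) 3(-10) + 1 + 3(3) = -20 ✓
  (2) z = 3, target 3 ✓ (first branch holds)
  (3) -10 < -9 ✓
  (4) y² = (1)² = 1, and 1 < 16 ✓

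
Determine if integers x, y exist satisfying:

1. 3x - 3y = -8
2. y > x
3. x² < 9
No

Even the single constraint (3x - 3y = -8) is infeasible over the integers.

  - 3x - 3y = -8: every term on the left is divisible by 3, so the LHS ≡ 0 (mod 3), but the RHS -8 is not — no integer solution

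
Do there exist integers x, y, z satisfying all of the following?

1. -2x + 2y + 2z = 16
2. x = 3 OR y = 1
Yes

Take x = 0, y = 1, z = 7. Substituting into each constraint:
  (1) -2(0) + 2(1) + 2(7) = 16 ✓
  (2) y = 1, target 1 ✓ (second branch holds)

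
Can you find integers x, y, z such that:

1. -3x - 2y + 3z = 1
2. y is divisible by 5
Yes

Take x = -6, y = 10, z = 1. Substituting into each constraint:
  (1) -3(-6) - 2(10) + 3(1) = 1 ✓
  (2) 10 = 5 × 2, remainder 0 ✓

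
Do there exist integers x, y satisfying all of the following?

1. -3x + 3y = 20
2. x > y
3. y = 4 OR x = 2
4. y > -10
No

Even the single constraint (-3x + 3y = 20) is infeasible over the integers.

  - -3x + 3y = 20: every term on the left is divisible by 3, so the LHS ≡ 0 (mod 3), but the RHS 20 is not — no integer solution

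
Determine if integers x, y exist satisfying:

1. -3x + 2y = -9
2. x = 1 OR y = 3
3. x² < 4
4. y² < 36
Yes

Take x = 1, y = -3. Substituting into each constraint:
  (1) -3(1) + 2(-3) = -9 ✓
  (2) x = 1, target 1 ✓ (first branch holds)
  (3) x² = (1)² = 1, and 1 < 4 ✓
  (4) y² = (-3)² = 9, and 9 < 36 ✓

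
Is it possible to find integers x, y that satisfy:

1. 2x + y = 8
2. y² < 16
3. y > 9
No

A contradictory subset is {y² < 16, y > 9}. No integer assignment can satisfy these jointly:

  - y² < 16: restricts y to |y| ≤ 3
  - y > 9: bounds one variable relative to a constant

Direct contradiction: the bounds on y require y ≥ 10 and y ≤ 3 simultaneously, which is empty.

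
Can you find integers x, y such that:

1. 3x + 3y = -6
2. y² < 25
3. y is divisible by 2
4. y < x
Yes

Take x = 0, y = -2. Substituting into each constraint:
  (1) 3(0) + 3(-2) = -6 ✓
  (2) y² = (-2)² = 4, and 4 < 25 ✓
  (3) -2 = 2 × -1, remainder 0 ✓
  (4) -2 < 0 ✓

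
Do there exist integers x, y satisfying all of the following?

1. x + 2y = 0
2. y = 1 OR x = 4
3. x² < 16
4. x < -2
No

A contradictory subset is {x + 2y = 0, y = 1 OR x = 4, x < -2}. No integer assignment can satisfy these jointly:

  - x + 2y = 0: is a linear equation tying the variables together
  - y = 1 OR x = 4: forces a choice: either y = 1 or x = 4
  - x < -2: bounds one variable relative to a constant

Split on the disjunction (y = 1 OR x = 4):
  • If y = 1: the equation forces x = -2, which contradicts the bound x ≤ -3.
  • If x = 4: this contradicts the bound x ≤ -3.
Both branches are infeasible, so the system has no integer solution.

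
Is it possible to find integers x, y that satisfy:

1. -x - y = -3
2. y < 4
Yes

Take x = 0, y = 3. Substituting into each constraint:
  (1) 0 + (-3) = -3 ✓
  (2) 3 < 4 ✓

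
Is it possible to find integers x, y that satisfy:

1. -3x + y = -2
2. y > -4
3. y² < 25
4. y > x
Yes

Take x = 2, y = 4. Substituting into each constraint:
  (1) -3(2) + 4 = -2 ✓
  (2) 4 > -4 ✓
  (3) y² = (4)² = 16, and 16 < 25 ✓
  (4) 4 > 2 ✓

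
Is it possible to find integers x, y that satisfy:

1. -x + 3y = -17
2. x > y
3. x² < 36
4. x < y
No

A contradictory subset is {x > y, x < y}. No integer assignment can satisfy these jointly:

  - x > y: bounds one variable relative to another variable
  - x < y: bounds one variable relative to another variable

Direct contradiction: x > y and y > x cannot both hold.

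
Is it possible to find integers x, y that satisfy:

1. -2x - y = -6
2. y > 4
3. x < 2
Yes

Take x = 0, y = 6. Substituting into each constraint:
  (1) -2(0) + (-6) = -6 ✓
  (2) 6 > 4 ✓
  (3) 0 < 2 ✓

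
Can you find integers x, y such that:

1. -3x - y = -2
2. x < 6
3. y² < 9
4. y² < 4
Yes

Take x = 1, y = -1. Substituting into each constraint:
  (1) -3(1) + 1 = -2 ✓
  (2) 1 < 6 ✓
  (3) y² = (-1)² = 1, and 1 < 9 ✓
  (4) y² = (-1)² = 1, and 1 < 4 ✓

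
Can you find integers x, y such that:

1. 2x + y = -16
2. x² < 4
Yes

Take x = 0, y = -16. Substituting into each constraint:
  (1) 2(0) + (-16) = -16 ✓
  (2) x² = (0)² = 0, and 0 < 4 ✓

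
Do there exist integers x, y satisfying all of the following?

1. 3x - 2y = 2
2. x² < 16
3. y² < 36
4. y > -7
Yes

Take x = 0, y = -1. Substituting into each constraint:
  (1) 3(0) - 2(-1) = 2 ✓
  (2) x² = (0)² = 0, and 0 < 16 ✓
  (3) y² = (-1)² = 1, and 1 < 36 ✓
  (4) -1 > -7 ✓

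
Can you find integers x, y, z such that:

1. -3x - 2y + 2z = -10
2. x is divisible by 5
Yes

Take x = 0, y = 5, z = 0. Substituting into each constraint:
  (1) -3(0) - 2(5) + 2(0) = -10 ✓
  (2) 0 = 5 × 0, remainder 0 ✓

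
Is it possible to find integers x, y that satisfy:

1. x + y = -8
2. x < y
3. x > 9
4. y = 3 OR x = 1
No

A contradictory subset is {x + y = -8, x < y, x > 9}. No integer assignment can satisfy these jointly:

  - x + y = -8: is a linear equation tying the variables together
  - x < y: bounds one variable relative to another variable
  - x > 9: bounds one variable relative to a constant

Propagating the comparison: y > x and x ≥ 10 give y ≥ 11. Range argument: with x ∈ [10, ∞], y ∈ [11, ∞], the left side of the equation is at least 21, but the right side is -8 < 21. No integer solution exists.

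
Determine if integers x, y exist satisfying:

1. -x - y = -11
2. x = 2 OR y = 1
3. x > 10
No

The full constraint system is jointly infeasible over the integers. Each constraint and what it forces:

  - -x - y = -11: is a linear equation tying the variables together
  - x = 2 OR y = 1: forces a choice: either x = 2 or y = 1
  - x > 10: bounds one variable relative to a constant

Split on the disjunction (x = 2 OR y = 1):
  • If x = 2: this contradicts the bound x ≥ 11.
  • If y = 1: the equation forces x = 10, which contradicts the bound x ≥ 11.
Both branches are infeasible, so the system has no integer solution.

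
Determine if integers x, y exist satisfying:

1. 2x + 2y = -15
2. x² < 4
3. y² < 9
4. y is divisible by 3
No

Even the single constraint (2x + 2y = -15) is infeasible over the integers.

  - 2x + 2y = -15: every term on the left is divisible by 2, so the LHS ≡ 0 (mod 2), but the RHS -15 is not — no integer solution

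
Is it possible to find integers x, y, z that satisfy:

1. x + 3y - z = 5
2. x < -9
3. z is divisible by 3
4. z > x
Yes

Take x = -10, y = 5, z = 0. Substituting into each constraint:
  (1) (-10) + 3(5) + 0 = 5 ✓
  (2) -10 < -9 ✓
  (3) 0 = 3 × 0, remainder 0 ✓
  (4) 0 > -10 ✓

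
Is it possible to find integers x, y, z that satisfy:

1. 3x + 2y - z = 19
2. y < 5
Yes

Take x = 0, y = 0, z = -19. Substituting into each constraint:
  (1) 3(0) + 2(0) + 19 = 19 ✓
  (2) 0 < 5 ✓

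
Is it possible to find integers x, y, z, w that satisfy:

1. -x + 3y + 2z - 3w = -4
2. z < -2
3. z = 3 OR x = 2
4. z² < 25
Yes

Take x = 2, y = 0, z = -4, w = -2. Substituting into each constraint:
  (1) (-2) + 3(0) + 2(-4) - 3(-2) = -4 ✓
  (2) -4 < -2 ✓
  (3) x = 2, target 2 ✓ (second branch holds)
  (4) z² = (-4)² = 16, and 16 < 25 ✓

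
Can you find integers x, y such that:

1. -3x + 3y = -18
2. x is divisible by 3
Yes

Take x = 0, y = -6. Substituting into each constraint:
  (1) -3(0) + 3(-6) = -18 ✓
  (2) 0 = 3 × 0, remainder 0 ✓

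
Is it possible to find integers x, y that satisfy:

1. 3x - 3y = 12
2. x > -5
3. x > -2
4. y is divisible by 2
Yes

Take x = 4, y = 0. Substituting into each constraint:
  (1) 3(4) - 3(0) = 12 ✓
  (2) 4 > -5 ✓
  (3) 4 > -2 ✓
  (4) 0 = 2 × 0, remainder 0 ✓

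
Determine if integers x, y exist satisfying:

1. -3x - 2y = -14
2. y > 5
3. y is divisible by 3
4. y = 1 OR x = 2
No

A contradictory subset is {-3x - 2y = -14, y > 5, y = 1 OR x = 2}. No integer assignment can satisfy these jointly:

  - -3x - 2y = -14: is a linear equation tying the variables together
  - y > 5: bounds one variable relative to a constant
  - y = 1 OR x = 2: forces a choice: either y = 1 or x = 2

Split on the disjunction (y = 1 OR x = 2):
  • If y = 1: this contradicts the bound y ≥ 6.
  • If x = 2: the equation forces y = 4, which contradicts the bound y ≥ 6.
Both branches are infeasible, so the system has no integer solution.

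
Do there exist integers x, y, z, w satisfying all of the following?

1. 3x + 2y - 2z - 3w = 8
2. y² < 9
Yes

Take x = 0, y = 0, z = -4, w = 0. Substituting into each constraint:
  (1) 3(0) + 2(0) - 2(-4) - 3(0) = 8 ✓
  (2) y² = (0)² = 0, and 0 < 9 ✓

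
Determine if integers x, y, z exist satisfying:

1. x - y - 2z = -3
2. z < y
Yes

Take x = -2, y = 1, z = 0. Substituting into each constraint:
  (1) (-2) + (-1) - 2(0) = -3 ✓
  (2) 0 < 1 ✓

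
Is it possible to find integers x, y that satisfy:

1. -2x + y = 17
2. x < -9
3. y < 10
Yes

Take x = -10, y = -3. Substituting into each constraint:
  (1) -2(-10) + (-3) = 17 ✓
  (2) -10 < -9 ✓
  (3) -3 < 10 ✓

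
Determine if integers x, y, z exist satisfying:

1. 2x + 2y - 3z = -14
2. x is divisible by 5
Yes

Take x = 0, y = 2, z = 6. Substituting into each constraint:
  (1) 2(0) + 2(2) - 3(6) = -14 ✓
  (2) 0 = 5 × 0, remainder 0 ✓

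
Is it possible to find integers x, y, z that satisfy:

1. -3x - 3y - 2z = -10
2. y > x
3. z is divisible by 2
Yes

Take x = -4, y = -2, z = 14. Substituting into each constraint:
  (1) -3(-4) - 3(-2) - 2(14) = -10 ✓
  (2) -2 > -4 ✓
  (3) 14 = 2 × 7, remainder 0 ✓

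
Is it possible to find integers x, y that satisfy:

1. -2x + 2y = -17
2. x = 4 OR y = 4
No

Even the single constraint (-2x + 2y = -17) is infeasible over the integers.

  - -2x + 2y = -17: every term on the left is divisible by 2, so the LHS ≡ 0 (mod 2), but the RHS -17 is not — no integer solution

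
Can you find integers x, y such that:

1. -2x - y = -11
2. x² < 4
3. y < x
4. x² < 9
No

A contradictory subset is {-2x - y = -11, x² < 4, y < x}. No integer assignment can satisfy these jointly:

  - -2x - y = -11: is a linear equation tying the variables together
  - x² < 4: restricts x to |x| ≤ 1
  - y < x: bounds one variable relative to another variable

Propagating the comparison: y < x and x ≤ 1 give y ≤ 0. Range argument: with x ∈ [-1, 1], y ∈ [−∞, 0], the left side of the equation is at least -2, but the right side is -11 < -2. No integer solution exists.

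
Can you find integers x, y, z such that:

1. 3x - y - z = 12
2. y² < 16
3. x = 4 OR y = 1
Yes

Take x = 0, y = 1, z = -13. Substituting into each constraint:
  (1) 3(0) + (-1) + 13 = 12 ✓
  (2) y² = (1)² = 1, and 1 < 16 ✓
  (3) y = 1, target 1 ✓ (second branch holds)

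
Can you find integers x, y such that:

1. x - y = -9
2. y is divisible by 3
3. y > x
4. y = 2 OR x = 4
No

A contradictory subset is {x - y = -9, y is divisible by 3, y = 2 OR x = 4}. No integer assignment can satisfy these jointly:

  - x - y = -9: is a linear equation tying the variables together
  - y is divisible by 3: restricts y to multiples of 3
  - y = 2 OR x = 4: forces a choice: either y = 2 or x = 4

Split on the disjunction (y = 2 OR x = 4):
  • If y = 2: this contradicts the divisibility constraint — 2 is not a multiple of 3.
  • If x = 4: with x = 4, writing y = 3y', every remaining term of the linear equation is divisible by 3, so the left side is ≡ 0 (mod 3); but the right side -13 ≡ 2 (mod 3). No integers can satisfy it.
Both branches are infeasible, so the system has no integer solution.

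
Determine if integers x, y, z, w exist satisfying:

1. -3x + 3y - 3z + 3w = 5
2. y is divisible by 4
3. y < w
No

Even the single constraint (-3x + 3y - 3z + 3w = 5) is infeasible over the integers.

  - -3x + 3y - 3z + 3w = 5: every term on the left is divisible by 3, so the LHS ≡ 0 (mod 3), but the RHS 5 is not — no integer solution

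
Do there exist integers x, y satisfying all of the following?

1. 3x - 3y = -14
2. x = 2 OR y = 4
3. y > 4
No

Even the single constraint (3x - 3y = -14) is infeasible over the integers.

  - 3x - 3y = -14: every term on the left is divisible by 3, so the LHS ≡ 0 (mod 3), but the RHS -14 is not — no integer solution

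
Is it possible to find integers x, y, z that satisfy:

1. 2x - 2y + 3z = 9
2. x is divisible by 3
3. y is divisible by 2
Yes

Take x = 0, y = 0, z = 3. Substituting into each constraint:
  (1) 2(0) - 2(0) + 3(3) = 9 ✓
  (2) 0 = 3 × 0, remainder 0 ✓
  (3) 0 = 2 × 0, remainder 0 ✓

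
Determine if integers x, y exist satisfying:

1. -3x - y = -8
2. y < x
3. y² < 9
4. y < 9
Yes

Take x = 3, y = -1. Substituting into each constraint:
  (1) -3(3) + 1 = -8 ✓
  (2) -1 < 3 ✓
  (3) y² = (-1)² = 1, and 1 < 9 ✓
  (4) -1 < 9 ✓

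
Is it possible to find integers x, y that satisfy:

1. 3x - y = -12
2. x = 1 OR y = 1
Yes

Take x = 1, y = 15. Substituting into each constraint:
  (1) 3(1) + (-15) = -12 ✓
  (2) x = 1, target 1 ✓ (first branch holds)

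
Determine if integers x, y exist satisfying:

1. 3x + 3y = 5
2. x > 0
No

Even the single constraint (3x + 3y = 5) is infeasible over the integers.

  - 3x + 3y = 5: every term on the left is divisible by 3, so the LHS ≡ 0 (mod 3), but the RHS 5 is not — no integer solution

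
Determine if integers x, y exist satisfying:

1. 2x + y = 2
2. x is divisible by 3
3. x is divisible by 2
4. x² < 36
Yes

Take x = 0, y = 2. Substituting into each constraint:
  (1) 2(0) + 2 = 2 ✓
  (2) 0 = 3 × 0, remainder 0 ✓
  (3) 0 = 2 × 0, remainder 0 ✓
  (4) x² = (0)² = 0, and 0 < 36 ✓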